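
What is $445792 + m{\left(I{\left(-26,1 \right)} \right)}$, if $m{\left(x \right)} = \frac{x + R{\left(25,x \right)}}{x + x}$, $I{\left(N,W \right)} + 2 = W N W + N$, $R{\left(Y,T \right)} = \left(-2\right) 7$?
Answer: $\frac{12036401}{27} \approx 4.4579 \cdot 10^{5}$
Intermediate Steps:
$R{\left(Y,T \right)} = -14$
$I{\left(N,W \right)} = -2 + N + N W^{2}$ ($I{\left(N,W \right)} = -2 + \left(W N W + N\right) = -2 + \left(N W W + N\right) = -2 + \left(N W^{2} + N\right) = -2 + \left(N + N W^{2}\right) = -2 + N + N W^{2}$)
$m{\left(x \right)} = \frac{-14 + x}{2 x}$ ($m{\left(x \right)} = \frac{x - 14}{x + x} = \frac{-14 + x}{2 x}$)
$445792 + m{\left(I{\left(-26,1 \right)} \right)} = 445792 + \frac{-14 - \left(28 + 26\right)}{2 \left(-2 - 26 - 26 \cdot 1^{2}\right)} = 445792 + \frac{-14 - 54}{2 \left(-2 - 26 - 26\right)} = 445792 + \frac{-14 - 54}{2 \left(-54\right)} = 445792 + \frac{1}{2} \left(- \frac{1}{54}\right) \left(-68\right) = 445792 + \frac{17}{27} = \frac{12036401}{27}$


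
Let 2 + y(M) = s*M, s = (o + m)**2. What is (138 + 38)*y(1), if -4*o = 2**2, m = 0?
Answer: -176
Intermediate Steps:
o = -1 (o = -1/4*2**2 = -1/4*4 = -1)
s = 1 (s = (-1 + 0)**2 = (-1)**2 = 1)
y(M) = -2 + M (y(M) = -2 + 1*M = -2 + M)
(138 + 38)*y(1) = (138 + 38)*(-2 + 1) = 176*(-1) = -176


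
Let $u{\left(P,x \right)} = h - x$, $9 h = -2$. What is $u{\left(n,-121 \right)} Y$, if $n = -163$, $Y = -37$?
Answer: $- \frac{40219}{9} \approx -4468.8$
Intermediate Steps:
$h = - \frac{2}{9}$ ($h = \frac{1}{9} \left(-2\right) = - \frac{2}{9} \approx -0.22222$)
$u{\left(P,x \right)} = - \frac{2}{9} - x$
$u{\left(n,-121 \right)} Y = \left(- \frac{2}{9} - -121\right) \left(-37\right) = \left(- \frac{2}{9} + 121\right) \left(-37\right) = \frac{1087}{9} \left(-37\right) = - \frac{40219}{9}$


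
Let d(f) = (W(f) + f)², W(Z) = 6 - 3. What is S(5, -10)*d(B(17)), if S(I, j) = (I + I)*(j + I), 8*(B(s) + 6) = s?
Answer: -1225/32 ≈ -38.281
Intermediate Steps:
W(Z) = 3
B(s) = -6 + s/8
d(f) = (3 + f)²
S(I, j) = 2*I*(I + j) (S(I, j) = (2*I)*(I + j) = 2*I*(I + j))
S(5, -10)*d(B(17)) = (2*5*(5 - 10))*(3 + (-6 + (⅛)*17))² = (2*5*(-5))*(3 + (-6 + 17/8))² = -50*(3 - 31/8)² = -50*(-7/8)² = -50*49/64 = -1225/32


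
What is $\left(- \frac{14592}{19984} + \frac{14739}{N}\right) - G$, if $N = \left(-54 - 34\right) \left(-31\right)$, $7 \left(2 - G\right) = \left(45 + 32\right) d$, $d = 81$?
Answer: $\frac{3044985883}{3407272} \approx 893.67$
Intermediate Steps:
$G = -889$ ($G = 2 - \frac{\left(45 + 32\right) 81}{7} = 2 - \frac{77 \cdot 81}{7} = 2 - 891 = -889$)
$N = 2728$ ($N = \left(-88\right) \left(-31\right) = 2728$)
$\left(- \frac{14592}{19984} + \frac{14739}{N}\right) - G = \left(- \frac{14592}{19984} + \frac{14739}{2728}\right) - -889 = \left(\left(-14592\right) \frac{1}{19984} + 14739 \cdot \frac{1}{2728}\right) + 889 = \left(- \frac{912}{1249} + \frac{14739}{2728}\right) + 889 = \frac{15921075}{3407272} + 889 = \frac{3044985883}{3407272}$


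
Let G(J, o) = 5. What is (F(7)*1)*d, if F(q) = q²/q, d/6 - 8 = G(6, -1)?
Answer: 546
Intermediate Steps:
d = 78 (d = 48 + 6*5 = 48 + 30 = 78)
F(q) = q
(F(7)*1)*d = (7*1)*78 = 7*78 = 546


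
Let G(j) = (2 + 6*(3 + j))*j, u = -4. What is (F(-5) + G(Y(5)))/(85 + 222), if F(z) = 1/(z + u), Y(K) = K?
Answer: 2249/2763 ≈ 0.81397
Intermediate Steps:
G(j) = j*(20 + 6*j) (G(j) = (2 + (18 + 6*j))*j = (20 + 6*j)*j = j*(20 + 6*j))
F(z) = 1/(-4 + z) (F(z) = 1/(z - 4) = 1/(-4 + z))
(F(-5) + G(Y(5)))/(85 + 222) = (1/(-4 - 5) + 2*5*(10 + 3*5))/(85 + 222) = (1/(-9) + 2*5*(10 + 15))/307 = (-⅑ + 2*5*25)*(1/307) = (-⅑ + 250)*(1/307) = (2249/9)*(1/307) = 2249/2763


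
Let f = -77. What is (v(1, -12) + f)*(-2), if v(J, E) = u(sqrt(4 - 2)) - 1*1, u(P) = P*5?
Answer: 156 - 10*sqrt(2) ≈ 141.86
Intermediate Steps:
u(P) = 5*P
v(J, E) = -1 + 5*sqrt(2) (v(J, E) = 5*sqrt(4 - 2) - 1*1 = 5*sqrt(2) - 1 = -1 + 5*sqrt(2))
(v(1, -12) + f)*(-2) = ((-1 + 5*sqrt(2)) - 77)*(-2) = (-78 + 5*sqrt(2))*(-2) = 156 - 10*sqrt(2)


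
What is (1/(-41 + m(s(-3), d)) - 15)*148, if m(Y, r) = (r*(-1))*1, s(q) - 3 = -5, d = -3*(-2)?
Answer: -104488/47 ≈ -2223.1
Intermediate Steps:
d = 6
s(q) = -2 (s(q) = 3 - 5 = -2)
m(Y, r) = -r (m(Y, r) = -r*1 = -r)
(1/(-41 + m(s(-3), d)) - 15)*148 = (1/(-41 - 1*6) - 15)*148 = (1/(-41 - 6) - 15)*148 = (1/(-47) - 15)*148 = (-1/47 - 15)*148 = -706/47*148 = -104488/47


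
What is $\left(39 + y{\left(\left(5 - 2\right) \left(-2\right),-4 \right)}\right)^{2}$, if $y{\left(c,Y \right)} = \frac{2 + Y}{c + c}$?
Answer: $\frac{55225}{36} \approx 1534.0$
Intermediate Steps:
$y{\left(c,Y \right)} = \frac{2 + Y}{2 c}$
$\left(39 + y{\left(\left(5 - 2\right) \left(-2\right),-4 \right)}\right)^{2} = \left(39 + \frac{2 - 4}{2 \left(5 - 2\right) \left(-2\right)}\right)^{2} = \left(39 + \frac{1}{2} \frac{1}{3 \left(-2\right)} \left(-2\right)\right)^{2} = \left(39 + \frac{1}{2} \frac{1}{-6} \left(-2\right)\right)^{2} = \left(39 + \frac{1}{2} \left(- \frac{1}{6}\right) \left(-2\right)\right)^{2} = \left(39 + \frac{1}{6}\right)^{2} = \left(\frac{235}{6}\right)^{2} = \frac{55225}{36}$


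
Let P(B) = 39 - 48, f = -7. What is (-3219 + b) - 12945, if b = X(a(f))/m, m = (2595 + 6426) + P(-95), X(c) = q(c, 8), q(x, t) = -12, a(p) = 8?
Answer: -12139165/751 ≈ -16164.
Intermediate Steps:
X(c) = -12
P(B) = -9
m = 9012 (m = (2595 + 6426) - 9 = 9021 - 9 = 9012)
b = -1/751 (b = -12/9012 = -12*1/9012 = -1/751 ≈ -0.0013316)
(-3219 + b) - 12945 = (-3219 - 1/751) - 12945 = -2417470/751 - 12945 = -12139165/751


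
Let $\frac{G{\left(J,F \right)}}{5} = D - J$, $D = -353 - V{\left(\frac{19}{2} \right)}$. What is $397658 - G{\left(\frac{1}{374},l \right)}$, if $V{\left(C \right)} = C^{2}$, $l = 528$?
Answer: $\frac{299105949}{748} \approx 3.9987 \cdot 10^{5}$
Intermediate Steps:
$D = - \frac{1773}{4}$ ($D = -353 - \left(\frac{19}{2}\right)^{2} = -353 - \frac{361}{4} = - \frac{1773}{4} \approx -443.25$)
$G{\left(J,F \right)} = - \frac{8865}{4} - 5 J$ ($G{\left(J,F \right)} = 5 \left(- \frac{1773}{4} - J\right) = - \frac{8865}{4} - 5 J$)
$397658 - G{\left(\frac{1}{374},l \right)} = 397658 - \left(- \frac{8865}{4} - \frac{5}{374}\right) = 397658 - - \frac{1657765}{748} = 397658 + \frac{1657765}{748} = \frac{299105949}{748}$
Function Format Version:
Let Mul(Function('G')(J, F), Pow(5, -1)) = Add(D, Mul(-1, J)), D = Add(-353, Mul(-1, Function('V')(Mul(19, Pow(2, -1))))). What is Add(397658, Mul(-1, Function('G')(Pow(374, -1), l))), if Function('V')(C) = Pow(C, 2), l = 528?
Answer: Rational(299105949, 748) ≈ 3.9987e+5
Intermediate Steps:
D = Rational(-1773, 4) (D = Add(-353, Mul(-1, Pow(Mul(19, Pow(2, -1)), 2))) = Add(-353, Mul(-1, Pow(Mul(19, Rational(1, 2)), 2))) = Add(-353, Mul(-1, Pow(Rational(19, 2), 2))) = Add(-353, Mul(-1, Rational(361, 4))) = Add(-353, Rational(-361, 4)) = Rational(-1773, 4) ≈ -443.25)
Function('G')(J, F) = Add(Rational(-8865, 4), Mul(-5, J)) (Function('G')(J, F) = Mul(5, Add(Rational(-1773, 4), Mul(-1, J))) = Add(Rational(-8865, 4), Mul(-5, J)))
Add(397658, Mul(-1, Function('G')(Pow(374, -1), l))) = Add(397658, Mul(-1, Add(Rational(-8865, 4), Mul(-5, Pow(374, -1))))) = Add(397658, Mul(-1, Add(Rational(-8865, 4), Mul(-5, Rational(1, 374))))) = Add(397658, Mul(-1, Add(Rational(-8865, 4), Rational(-5, 374)))) = Add(397658, Mul(-1, Rational(-1657765, 748))) = Add(397658, Rational(1657765, 748)) = Rational(299105949, 748)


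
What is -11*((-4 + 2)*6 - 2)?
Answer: 154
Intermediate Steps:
-11*((-4 + 2)*6 - 2) = -11*(-2*6 - 2) = -11*(-12 - 2) = -11*(-14) = 154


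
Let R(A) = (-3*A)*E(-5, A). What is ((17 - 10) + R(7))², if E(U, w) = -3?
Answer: 4900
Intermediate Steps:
R(A) = 9*A (R(A) = -3*A*(-3) = 9*A)
((17 - 10) + R(7))² = ((17 - 10) + 9*7)² = (7 + 63)² = 70² = 4900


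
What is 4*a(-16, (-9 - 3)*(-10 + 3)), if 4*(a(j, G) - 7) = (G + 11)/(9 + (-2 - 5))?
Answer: 151/2 ≈ 75.500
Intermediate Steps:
a(j, G) = 67/8 + G/8 (a(j, G) = 7 + ((G + 11)/(9 + (-2 - 5)))/4 = 7 + ((11 + G)/(9 - 7))/4 = 7 + ((11 + G)/2)/4 = 7 + ((11 + G)*(1/2))/4 = 7 + (11/2 + G/2)/4 = 7 + (11/8 + G/8) = 67/8 + G/8)
4*a(-16, (-9 - 3)*(-10 + 3)) = 4*(67/8 + ((-9 - 3)*(-10 + 3))/8) = 4*(67/8 + (-12*(-7))/8) = 4*(67/8 + (1/8)*84) = 4*(67/8 + 21/2) = 4*(151/8) = 151/2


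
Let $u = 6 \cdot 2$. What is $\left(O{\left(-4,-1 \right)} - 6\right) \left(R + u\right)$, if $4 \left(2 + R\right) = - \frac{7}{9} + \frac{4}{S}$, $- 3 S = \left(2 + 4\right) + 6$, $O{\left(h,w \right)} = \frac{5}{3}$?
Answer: $- \frac{1118}{27} \approx -41.407$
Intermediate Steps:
$O{\left(h,w \right)} = \frac{5}{3}$ ($O{\left(h,w \right)} = 5 \cdot \frac{1}{3} = \frac{5}{3}$)
$S = -4$ ($S = - \frac{\left(2 + 4\right) + 6}{3} = - \frac{6 + 6}{3} = \left(- \frac{1}{3}\right) 12 = -4$)
$u = 12$
$R = - \frac{22}{9}$ ($R = -2 + \frac{- \frac{7}{9} + \frac{4}{-4}}{4} = -2 + \frac{\left(-7\right) \frac{1}{9} + 4 \left(- \frac{1}{4}\right)}{4} = -2 + \frac{- \frac{7}{9} - 1}{4} = -2 + \frac{1}{4} \left(- \frac{16}{9}\right) = -2 - \frac{4}{9} = - \frac{22}{9} \approx -2.4444$)
$\left(O{\left(-4,-1 \right)} - 6\right) \left(R + u\right) = \left(\frac{5}{3} - 6\right) \left(- \frac{22}{9} + 12\right) = \left(\frac{5}{3} - 6\right) \frac{86}{9} = \left(- \frac{13}{3}\right) \frac{86}{9} = - \frac{1118}{27}$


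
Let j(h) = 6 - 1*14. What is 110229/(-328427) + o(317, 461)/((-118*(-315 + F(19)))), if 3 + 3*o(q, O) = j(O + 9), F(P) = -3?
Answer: -12412311685/36971684244 ≈ -0.33572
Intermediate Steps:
j(h) = -8 (j(h) = 6 - 14 = -8)
o(q, O) = -11/3 (o(q, O) = -1 + (⅓)*(-8) = -1 - 8/3 = -11/3)
110229/(-328427) + o(317, 461)/((-118*(-315 + F(19)))) = 110229/(-328427) - 11*(-1/(118*(-315 - 3)))/3 = 110229*(-1/328427) - 11/(3*((-118*(-318)))) = -110229/328427 - 11/3/37524 = -110229/328427 - 11/3*1/37524 = -110229/328427 - 11/112572 = -12412311685/36971684244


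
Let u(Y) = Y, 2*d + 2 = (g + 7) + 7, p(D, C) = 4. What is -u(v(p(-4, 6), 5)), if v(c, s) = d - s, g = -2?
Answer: 0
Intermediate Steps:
d = 5 (d = -1 + ((-2 + 7) + 7)/2 = -1 + (5 + 7)/2 = -1 + (½)*12 = -1 + 6 = 5)
v(c, s) = 5 - s
-u(v(p(-4, 6), 5)) = -(5 - 1*5) = -(5 - 5) = -1*0 = 0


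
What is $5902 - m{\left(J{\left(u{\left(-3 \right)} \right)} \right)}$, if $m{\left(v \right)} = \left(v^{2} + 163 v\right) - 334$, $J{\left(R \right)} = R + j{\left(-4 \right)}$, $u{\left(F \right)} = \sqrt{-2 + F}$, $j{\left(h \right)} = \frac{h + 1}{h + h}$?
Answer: $\frac{395503}{64} - \frac{655 i \sqrt{5}}{4} \approx 6179.7 - 366.16 i$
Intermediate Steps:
$j{\left(h \right)} = \frac{1 + h}{2 h}$
$J{\left(R \right)} = \frac{3}{8} + R$ ($J{\left(R \right)} = R + \frac{1 - 4}{2 \left(-4\right)} = R + \frac{1}{2} \left(- \frac{1}{4}\right) \left(-3\right) = R + \frac{3}{8} = \frac{3}{8} + R$)
$m{\left(v \right)} = -334 + v^{2} + 163 v$
$5902 - m{\left(J{\left(u{\left(-3 \right)} \right)} \right)} = 5902 - \left(-334 + \left(\frac{3}{8} + \sqrt{-2 - 3}\right)^{2} + 163 \left(\frac{3}{8} + \sqrt{-2 - 3}\right)\right) = 5902 - \left(-334 + \left(\frac{3}{8} + \sqrt{-5}\right)^{2} + 163 \left(\frac{3}{8} + \sqrt{-5}\right)\right) = 5902 - \left(-334 + \left(\frac{3}{8} + i \sqrt{5}\right)^{2} + 163 \left(\frac{3}{8} + i \sqrt{5}\right)\right) = 5902 - \left(-334 + \left(\frac{3}{8} + i \sqrt{5}\right)^{2} + \left(\frac{489}{8} + 163 i \sqrt{5}\right)\right) = 5902 - \left(- \frac{2183}{8} + \left(\frac{3}{8} + i \sqrt{5}\right)^{2} + 163 i \sqrt{5}\right) = \frac{49399}{8} - \left(\frac{3}{8} + i \sqrt{5}\right)^{2} - 163 i \sqrt{5}$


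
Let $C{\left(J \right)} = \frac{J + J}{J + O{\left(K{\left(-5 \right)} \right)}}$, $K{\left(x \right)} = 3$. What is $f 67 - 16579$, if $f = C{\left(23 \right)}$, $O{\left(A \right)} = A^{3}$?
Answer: $- \frac{412934}{25} \approx -16517.0$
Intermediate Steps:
$C{\left(J \right)} = \frac{2 J}{27 + J}$ ($C{\left(J \right)} = \frac{J + J}{J + 3^{3}} = \frac{2 J}{J + 27} = \frac{2 J}{27 + J}$)
$f = \frac{23}{25}$ ($f = 2 \cdot 23 \frac{1}{27 + 23} = 2 \cdot 23 \cdot \frac{1}{50} = \frac{23}{25} \approx 0.92$)
$f 67 - 16579 = \frac{23}{25} \cdot 67 - 16579 = \frac{1541}{25} - 16579 = - \frac{412934}{25}$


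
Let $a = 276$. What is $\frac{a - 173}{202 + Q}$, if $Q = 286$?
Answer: $\frac{103}{488} \approx 0.21107$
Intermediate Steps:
$\frac{a - 173}{202 + Q} = \frac{276 - 173}{202 + 286} = \frac{103}{488}$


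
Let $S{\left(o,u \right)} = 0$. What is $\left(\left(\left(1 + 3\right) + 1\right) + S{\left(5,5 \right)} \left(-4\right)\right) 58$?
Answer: $290$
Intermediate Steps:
$\left(\left(\left(1 + 3\right) + 1\right) + S{\left(5,5 \right)} \left(-4\right)\right) 58 = \left(\left(\left(1 + 3\right) + 1\right) + 0 \left(-4\right)\right) 58 = \left(\left(4 + 1\right) + 0\right) 58 = \left(5 + 0\right) 58 = 5 \cdot 58 = 290$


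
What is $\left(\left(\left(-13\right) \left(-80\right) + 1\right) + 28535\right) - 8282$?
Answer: $21294$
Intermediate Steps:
$\left(\left(\left(-13\right) \left(-80\right) + 1\right) + 28535\right) - 8282 = \left(\left(1040 + 1\right) + 28535\right) - 8282 = \left(1041 + 28535\right) - 8282 = 29576 - 8282 = 21294$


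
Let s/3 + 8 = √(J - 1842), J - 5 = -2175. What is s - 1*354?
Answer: -378 + 6*I*√1003 ≈ -378.0 + 190.02*I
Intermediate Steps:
J = -2170 (J = 5 - 2175 = -2170)
s = -24 + 6*I*√1003 (s = -24 + 3*√(-2170 - 1842) = -24 + 3*√(-4012) = -24 + 3*(2*I*√1003) = -24 + 6*I*√1003 ≈ -24.0 + 190.02*I)
s - 1*354 = (-24 + 6*I*√1003) - 1*354 = (-24 + 6*I*√1003) - 354 = -378 + 6*I*√1003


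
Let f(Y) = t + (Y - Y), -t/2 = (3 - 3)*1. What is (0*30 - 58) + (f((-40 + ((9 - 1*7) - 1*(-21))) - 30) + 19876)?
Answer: 19818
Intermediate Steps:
t = 0 (t = -2*(3 - 3) = -0 = -2*0 = 0)
f(Y) = 0 (f(Y) = 0 + (Y - Y) = 0 + 0 = 0)
(0*30 - 58) + (f((-40 + ((9 - 1*7) - 1*(-21))) - 30) + 19876) = (0*30 - 58) + (0 + 19876) = (0 - 58) + 19876 = -58 + 19876 = 19818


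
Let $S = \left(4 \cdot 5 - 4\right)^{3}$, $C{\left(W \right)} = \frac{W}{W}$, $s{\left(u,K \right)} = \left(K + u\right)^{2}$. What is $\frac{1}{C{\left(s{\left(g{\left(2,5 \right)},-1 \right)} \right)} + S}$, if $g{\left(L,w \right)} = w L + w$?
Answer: $\frac{1}{4097} \approx 0.00024408$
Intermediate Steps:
$g{\left(L,w \right)} = w + L w$ ($g{\left(L,w \right)} = L w + w = w + L w$)
$C{\left(W \right)} = 1$
$S = 4096$ ($S = \left(20 - 4\right)^{3} = 16^{3} = 4096$)
$\frac{1}{C{\left(s{\left(g{\left(2,5 \right)},-1 \right)} \right)} + S} = \frac{1}{1 + 4096} = \frac{1}{4097}$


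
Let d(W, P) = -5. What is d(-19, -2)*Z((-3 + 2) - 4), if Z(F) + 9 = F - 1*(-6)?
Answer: 40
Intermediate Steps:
Z(F) = -3 + F (Z(F) = -9 + (F - 1*(-6)) = -9 + (F + 6) = -9 + (6 + F) = -3 + F)
d(-19, -2)*Z((-3 + 2) - 4) = -5*(-3 + ((-3 + 2) - 4)) = -5*(-3 + (-1 - 4)) = -5*(-3 - 5) = -5*(-8) = 40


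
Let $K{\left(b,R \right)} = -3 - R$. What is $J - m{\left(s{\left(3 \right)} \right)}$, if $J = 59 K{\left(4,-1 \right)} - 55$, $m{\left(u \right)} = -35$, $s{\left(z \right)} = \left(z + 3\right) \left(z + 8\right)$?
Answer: $-138$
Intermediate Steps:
$s{\left(z \right)} = \left(3 + z\right) \left(8 + z\right)$
$J = -173$ ($J = 59 \left(-3 - -1\right) - 55 = 59 \left(-3 + 1\right) - 55 = 59 \left(-2\right) - 55 = -118 - 55 = -173$)
$J - m{\left(s{\left(3 \right)} \right)} = -173 - -35 = -173 + 35 = -138$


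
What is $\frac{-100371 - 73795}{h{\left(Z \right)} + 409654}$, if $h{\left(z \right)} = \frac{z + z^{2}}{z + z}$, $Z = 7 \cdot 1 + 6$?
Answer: $- \frac{174166}{409661} \approx -0.42515$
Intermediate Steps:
$Z = 13$ ($Z = 7 + 6 = 13$)
$h{\left(z \right)} = \frac{z + z^{2}}{2 z}$
$\frac{-100371 - 73795}{h{\left(Z \right)} + 409654} = \frac{-100371 - 73795}{\left(\frac{1}{2} + \frac{1}{2} \cdot 13\right) + 409654} = - \frac{174166}{\left(\frac{1}{2} + \frac{13}{2}\right) + 409654} = - \frac{174166}{7 + 409654} = - \frac{174166}{409661}$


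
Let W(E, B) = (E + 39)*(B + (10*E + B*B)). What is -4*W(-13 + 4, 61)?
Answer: -443040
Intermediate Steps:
W(E, B) = (39 + E)*(B + B**2 + 10*E) (W(E, B) = (39 + E)*(B + (10*E + B**2)) = (39 + E)*(B + (B**2 + 10*E)) = (39 + E)*(B + B**2 + 10*E))
-4*W(-13 + 4, 61) = -4*(10*(-13 + 4)**2 + 39*61 + 39*61**2 + 390*(-13 + 4) + 61*(-13 + 4) + (-13 + 4)*61**2) = -4*(10*(-9)**2 + 2379 + 39*3721 + 390*(-9) + 61*(-9) - 9*3721) = -4*(10*81 + 2379 + 145119 - 3510 - 549 - 33489) = -4*(810 + 2379 + 145119 - 3510 - 549 - 33489) = -4*110760 = -443040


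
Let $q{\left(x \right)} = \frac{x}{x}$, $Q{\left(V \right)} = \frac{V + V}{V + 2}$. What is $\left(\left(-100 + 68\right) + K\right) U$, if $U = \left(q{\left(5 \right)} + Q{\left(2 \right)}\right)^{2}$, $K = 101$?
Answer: $276$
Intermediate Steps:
$Q{\left(V \right)} = \frac{2 V}{2 + V}$
$q{\left(x \right)} = 1$
$U = 4$ ($U = \left(1 + 2 \cdot 2 \frac{1}{2 + 2}\right)^{2} = \left(1 + 2 \cdot 2 \cdot \frac{1}{4}\right)^{2} = \left(1 + 1\right)^{2} = 2^{2} = 4$)
$\left(\left(-100 + 68\right) + K\right) U = \left(\left(-100 + 68\right) + 101\right) 4 = \left(-32 + 101\right) 4 = 69 \cdot 4 = 276$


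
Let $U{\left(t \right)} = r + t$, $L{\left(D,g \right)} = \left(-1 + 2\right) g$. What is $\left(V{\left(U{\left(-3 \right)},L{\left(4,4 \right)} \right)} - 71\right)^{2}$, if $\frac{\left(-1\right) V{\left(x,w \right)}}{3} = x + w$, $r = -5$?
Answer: $3481$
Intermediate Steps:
$L{\left(D,g \right)} = g$ ($L{\left(D,g \right)} = 1 g = g$)
$U{\left(t \right)} = -5 + t$
$V{\left(x,w \right)} = - 3 w - 3 x$ ($V{\left(x,w \right)} = - 3 \left(x + w\right) = - 3 \left(w + x\right) = - 3 w - 3 x$)
$\left(V{\left(U{\left(-3 \right)},L{\left(4,4 \right)} \right)} - 71\right)^{2} = \left(\left(\left(-3\right) 4 - 3 \left(-5 - 3\right)\right) - 71\right)^{2} = \left(\left(-12 - -24\right) - 71\right)^{2} = \left(\left(-12 + 24\right) - 71\right)^{2} = \left(12 - 71\right)^{2} = \left(-59\right)^{2} = 3481$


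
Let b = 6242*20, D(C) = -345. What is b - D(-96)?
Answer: 125185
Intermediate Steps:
b = 124840
b - D(-96) = 124840 - 1*(-345) = 124840 + 345 = 125185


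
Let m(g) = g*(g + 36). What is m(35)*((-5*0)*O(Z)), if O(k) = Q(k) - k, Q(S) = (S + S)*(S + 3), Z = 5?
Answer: 0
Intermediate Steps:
m(g) = g*(36 + g)
Q(S) = 2*S*(3 + S) (Q(S) = (2*S)*(3 + S) = 2*S*(3 + S))
O(k) = -k + 2*k*(3 + k) (O(k) = 2*k*(3 + k) - k = -k + 2*k*(3 + k))
m(35)*((-5*0)*O(Z)) = (35*(36 + 35))*((-5*0)*(5*(5 + 2*5))) = (35*71)*(0*(5*(5 + 10))) = 2485*(0*(5*15)) = 2485*(0*75) = 2485*0 = 0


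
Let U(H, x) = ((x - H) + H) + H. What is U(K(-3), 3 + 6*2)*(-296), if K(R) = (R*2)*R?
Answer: -9768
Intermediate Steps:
K(R) = 2*R**2 (K(R) = (2*R)*R = 2*R**2)
U(H, x) = H + x (U(H, x) = x + H = H + x)
U(K(-3), 3 + 6*2)*(-296) = (2*(-3)**2 + (3 + 6*2))*(-296) = (2*9 + (3 + 12))*(-296) = (18 + 15)*(-296) = 33*(-296) = -9768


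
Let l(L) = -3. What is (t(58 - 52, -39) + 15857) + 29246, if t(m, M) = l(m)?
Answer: 45100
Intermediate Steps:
t(m, M) = -3
(t(58 - 52, -39) + 15857) + 29246 = (-3 + 15857) + 29246 = 15854 + 29246 = 45100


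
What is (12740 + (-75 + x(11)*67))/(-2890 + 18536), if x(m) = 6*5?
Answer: 14675/15646 ≈ 0.93794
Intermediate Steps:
x(m) = 30
(12740 + (-75 + x(11)*67))/(-2890 + 18536) = (12740 + (-75 + 30*67))/(-2890 + 18536) = (12740 + (-75 + 2010))/15646 = (12740 + 1935)*(1/15646) = 14675*(1/15646) = 14675/15646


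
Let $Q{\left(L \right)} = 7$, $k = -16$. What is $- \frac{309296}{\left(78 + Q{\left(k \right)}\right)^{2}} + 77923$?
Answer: $\frac{562684379}{7225} \approx 77880.0$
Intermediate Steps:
$- \frac{309296}{\left(78 + Q{\left(k \right)}\right)^{2}} + 77923 = - \frac{309296}{\left(78 + 7\right)^{2}} + 77923 = - \frac{309296}{85^{2}} + 77923 = - \frac{309296}{7225} + 77923 = \frac{562684379}{7225}$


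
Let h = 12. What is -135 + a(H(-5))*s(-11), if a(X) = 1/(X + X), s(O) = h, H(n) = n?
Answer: -681/5 ≈ -136.20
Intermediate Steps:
s(O) = 12
a(X) = 1/(2*X)
-135 + a(H(-5))*s(-11) = -135 + ((½)/(-5))*12 = -135 + ((½)*(-⅕))*12 = -135 - ⅒*12 = -135 - 6/5 = -681/5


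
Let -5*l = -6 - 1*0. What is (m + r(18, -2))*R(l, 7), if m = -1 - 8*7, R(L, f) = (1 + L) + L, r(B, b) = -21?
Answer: -1326/5 ≈ -265.20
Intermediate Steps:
l = 6/5 (l = -(-6 - 1*0)/5 = -(-6 + 0)/5 = -1/5*(-6) = 6/5 ≈ 1.2000)
R(L, f) = 1 + 2*L
m = -57 (m = -1 - 56 = -57)
(m + r(18, -2))*R(l, 7) = (-57 - 21)*(1 + 2*(6/5)) = -78*(1 + 12/5) = -78*17/5 = -1326/5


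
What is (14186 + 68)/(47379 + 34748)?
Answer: 14254/82127 ≈ 0.17356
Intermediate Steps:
(14186 + 68)/(47379 + 34748) = 14254/82127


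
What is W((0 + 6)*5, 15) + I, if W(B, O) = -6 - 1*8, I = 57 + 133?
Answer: 176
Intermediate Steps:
I = 190
W(B, O) = -14 (W(B, O) = -6 - 8 = -14)
W((0 + 6)*5, 15) + I = -14 + 190 = 176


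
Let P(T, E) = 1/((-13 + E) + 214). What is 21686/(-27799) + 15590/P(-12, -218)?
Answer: -7367590656/27799 ≈ -2.6503e+5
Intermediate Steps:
P(T, E) = 1/(201 + E)
21686/(-27799) + 15590/P(-12, -218) = 21686/(-27799) + 15590/(1/(201 - 218)) = 21686*(-1/27799) + 15590/(1/(-17)) = -21686/27799 + 15590/(-1/17) = -21686/27799 + 15590*(-17) = -21686/27799 - 265030 = -7367590656/27799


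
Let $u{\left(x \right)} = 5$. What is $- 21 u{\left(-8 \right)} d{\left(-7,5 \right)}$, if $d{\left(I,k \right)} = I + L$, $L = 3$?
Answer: $420$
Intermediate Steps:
$d{\left(I,k \right)} = 3 + I$ ($d{\left(I,k \right)} = I + 3 = 3 + I$)
$- 21 u{\left(-8 \right)} d{\left(-7,5 \right)} = \left(-21\right) 5 \left(3 - 7\right) = \left(-105\right) \left(-4\right) = 420$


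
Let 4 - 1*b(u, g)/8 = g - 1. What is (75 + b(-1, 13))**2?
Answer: 121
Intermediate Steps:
b(u, g) = 40 - 8*g (b(u, g) = 32 - 8*(g - 1) = 32 - 8*(-1 + g) = 32 + (8 - 8*g) = 40 - 8*g)
(75 + b(-1, 13))**2 = (75 + (40 - 8*13))**2 = (75 + (40 - 104))**2 = (75 - 64)**2 = 11**2 = 121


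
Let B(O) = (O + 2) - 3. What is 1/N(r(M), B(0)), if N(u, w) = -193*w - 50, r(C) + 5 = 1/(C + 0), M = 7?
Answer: 1/143 ≈ 0.0069930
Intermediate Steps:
r(C) = -5 + 1/C (r(C) = -5 + 1/(C + 0) = -5 + 1/C)
B(O) = -1 + O (B(O) = (2 + O) - 3 = -1 + O)
N(u, w) = -50 - 193*w
1/N(r(M), B(0)) = 1/(-50 - 193*(-1 + 0)) = 1/(-50 - 193*(-1)) = 1/(-50 + 193) = 1/143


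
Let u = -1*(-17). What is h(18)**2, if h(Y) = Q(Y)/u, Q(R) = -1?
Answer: 1/289 ≈ 0.0034602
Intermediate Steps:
u = 17
h(Y) = -1/17
h(18)**2 = (-1/17)**2 = 1/289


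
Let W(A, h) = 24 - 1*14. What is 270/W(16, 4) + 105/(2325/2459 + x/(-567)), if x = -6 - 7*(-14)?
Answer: 175881834/1092047 ≈ 161.06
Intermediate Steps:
x = 92 (x = -6 + 98 = 92)
W(A, h) = 10 (W(A, h) = 24 - 14 = 10)
270/W(16, 4) + 105/(2325/2459 + x/(-567)) = 270/10 + 105/(2325/2459 + 92/(-567)) = 270*(⅒) + 105/(2325*(1/2459) + 92*(-1/567)) = 27 + 105/(2325/2459 - 92/567) = 27 + 105/(1092047/1394253) = 27 + 105*(1394253/1092047) = 27 + 146396565/1092047 = 175881834/1092047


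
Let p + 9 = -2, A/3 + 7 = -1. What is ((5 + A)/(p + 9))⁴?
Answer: 130321/16 ≈ 8145.1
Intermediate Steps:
A = -24 (A = -21 + 3*(-1) = -21 - 3 = -24)
p = -11 (p = -9 - 2 = -11)
((5 + A)/(p + 9))⁴ = ((5 - 24)/(-11 + 9))⁴ = (-19/(-2))⁴ = (-19*(-½))⁴ = (19/2)⁴ = 130321/16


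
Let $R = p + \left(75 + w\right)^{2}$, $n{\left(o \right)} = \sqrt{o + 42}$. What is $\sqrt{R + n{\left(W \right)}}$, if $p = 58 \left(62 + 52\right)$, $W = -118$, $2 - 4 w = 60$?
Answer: $\frac{\sqrt{41089 + 8 i \sqrt{19}}}{2} \approx 101.35 + 0.043007 i$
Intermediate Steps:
$w = - \frac{29}{2}$ ($w = \frac{1}{2} - 15 = - \frac{29}{2} \approx -14.5$)
$p = 6612$ ($p = 58 \cdot 114 = 6612$)
$n{\left(o \right)} = \sqrt{42 + o}$
$R = \frac{41089}{4}$ ($R = 6612 + \left(75 - \frac{29}{2}\right)^{2} = 6612 + \left(\frac{121}{2}\right)^{2} = 6612 + \frac{14641}{4} = \frac{41089}{4} \approx 10272.0$)
$\sqrt{R + n{\left(W \right)}} = \sqrt{\frac{41089}{4} + \sqrt{42 - 118}} = \sqrt{\frac{41089}{4} + \sqrt{-76}} = \sqrt{\frac{41089}{4} + 2 i \sqrt{19}}$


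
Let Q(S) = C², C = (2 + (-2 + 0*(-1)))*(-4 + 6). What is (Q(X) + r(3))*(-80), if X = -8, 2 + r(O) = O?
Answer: -80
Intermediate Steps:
r(O) = -2 + O
C = 0 (C = (2 + (-2 + 0))*2 = (2 - 2)*2 = 0*2 = 0)
Q(S) = 0 (Q(S) = 0² = 0)
(Q(X) + r(3))*(-80) = (0 + (-2 + 3))*(-80) = (0 + 1)*(-80) = 1*(-80) = -80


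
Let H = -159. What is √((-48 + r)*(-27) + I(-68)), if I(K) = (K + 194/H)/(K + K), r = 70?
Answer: 5*I*√693787119/5406 ≈ 24.362*I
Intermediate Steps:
I(K) = (-194/159 + K)/(2*K) (I(K) = (K + 194/(-159))/(K + K) = (K + 194*(-1/159))/((2*K)) = (K - 194/159)*(1/(2*K)) = (-194/159 + K)*(1/(2*K)) = (-194/159 + K)/(2*K))
√((-48 + r)*(-27) + I(-68)) = √((-48 + 70)*(-27) + (1/318)*(-194 + 159*(-68))/(-68)) = √(22*(-27) + (1/318)*(-1/68)*(-194 - 10812)) = √(-594 + (1/318)*(-1/68)*(-11006)) = √(-594 + 5503/10812) = √(-6416825/10812) = 5*I*√693787119/5406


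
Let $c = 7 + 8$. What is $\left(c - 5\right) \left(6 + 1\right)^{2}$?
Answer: $490$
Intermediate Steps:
$c = 15$
$\left(c - 5\right) \left(6 + 1\right)^{2} = \left(15 - 5\right) \left(6 + 1\right)^{2} = 10 \cdot 7^{2} = 10 \cdot 49 = 490$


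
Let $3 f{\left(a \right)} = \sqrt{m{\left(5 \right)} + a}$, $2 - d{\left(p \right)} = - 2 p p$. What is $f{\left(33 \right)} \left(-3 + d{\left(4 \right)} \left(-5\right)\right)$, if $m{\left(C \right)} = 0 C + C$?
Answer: $- \frac{173 \sqrt{38}}{3} \approx -355.48$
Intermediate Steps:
$m{\left(C \right)} = C$ ($m{\left(C \right)} = 0 + C = C$)
$d{\left(p \right)} = 2 + 2 p^{2}$ ($d{\left(p \right)} = 2 - - 2 p p = 2 - - 2 p^{2} = 2 + 2 p^{2}$)
$f{\left(a \right)} = \frac{\sqrt{5 + a}}{3}$
$f{\left(33 \right)} \left(-3 + d{\left(4 \right)} \left(-5\right)\right) = \frac{\sqrt{5 + 33}}{3} \left(-3 + \left(2 + 2 \cdot 4^{2}\right) \left(-5\right)\right) = \frac{\sqrt{38}}{3} \left(-3 + \left(2 + 2 \cdot 16\right) \left(-5\right)\right) = \frac{\sqrt{38}}{3} \left(-3 + \left(2 + 32\right) \left(-5\right)\right) = \frac{\sqrt{38}}{3} \left(-3 + 34 \left(-5\right)\right) = \frac{\sqrt{38}}{3} \left(-3 - 170\right) = \frac{\sqrt{38}}{3} \left(-173\right) = - \frac{173 \sqrt{38}}{3}$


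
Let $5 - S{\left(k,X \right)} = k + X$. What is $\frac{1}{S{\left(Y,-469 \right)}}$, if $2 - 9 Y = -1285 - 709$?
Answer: $\frac{9}{2270} \approx 0.0039648$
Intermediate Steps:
$Y = \frac{1996}{9}$ ($Y = \frac{2}{9} - \frac{-1285 - 709}{9} = \frac{2}{9} - - \frac{1994}{9} = \frac{2}{9} + \frac{1994}{9} = \frac{1996}{9} \approx 221.78$)
$S{\left(k,X \right)} = 5 - X - k$ ($S{\left(k,X \right)} = 5 - \left(k + X\right) = 5 - \left(X + k\right) = 5 - X - k$)
$\frac{1}{S{\left(Y,-469 \right)}} = \frac{1}{5 - -469 - \frac{1996}{9}} = \frac{1}{5 + 469 - \frac{1996}{9}} = \frac{1}{\frac{2270}{9}} = \frac{9}{2270}$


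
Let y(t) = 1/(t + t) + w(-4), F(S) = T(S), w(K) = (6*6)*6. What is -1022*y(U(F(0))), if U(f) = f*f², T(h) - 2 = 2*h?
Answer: -1766527/8 ≈ -2.2082e+5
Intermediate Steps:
w(K) = 216 (w(K) = 36*6 = 216)
T(h) = 2 + 2*h
F(S) = 2 + 2*S
U(f) = f³
y(t) = 216 + 1/(2*t) (y(t) = 1/(t + t) + 216 = 1/(2*t) + 216 = 216 + 1/(2*t))
-1022*y(U(F(0))) = -1022*(216 + 1/(2*((2 + 2*0)³))) = -1022*(216 + 1/(2*((2 + 0)³))) = -1022*(216 + 1/(2*(2³))) = -1022*(216 + (½)/8) = -1022*(216 + (½)*(⅛)) = -1022*(216 + 1/16) = -1022*3457/16 = -1766527/8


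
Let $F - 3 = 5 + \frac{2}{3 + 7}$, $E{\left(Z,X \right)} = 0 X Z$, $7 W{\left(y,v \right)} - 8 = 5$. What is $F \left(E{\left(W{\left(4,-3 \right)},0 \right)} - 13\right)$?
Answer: $- \frac{533}{5} \approx -106.6$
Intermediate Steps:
$W{\left(y,v \right)} = \frac{13}{7}$ ($W{\left(y,v \right)} = \frac{8}{7} + \frac{1}{7} \cdot 5 = \frac{8}{7} + \frac{5}{7} = \frac{13}{7}$)
$E{\left(Z,X \right)} = 0$ ($E{\left(Z,X \right)} = 0 Z = 0$)
$F = \frac{41}{5}$ ($F = 3 + \left(5 + \frac{2}{3 + 7}\right) = 3 + \left(5 + \frac{2}{10}\right) = 3 + \left(5 + 2 \cdot \frac{1}{10}\right) = 3 + \left(5 + \frac{1}{5}\right) = 3 + \frac{26}{5} = \frac{41}{5} \approx 8.2$)
$F \left(E{\left(W{\left(4,-3 \right)},0 \right)} - 13\right) = \frac{41 \left(0 - 13\right)}{5} = \frac{41}{5} \left(-13\right) = - \frac{533}{5}$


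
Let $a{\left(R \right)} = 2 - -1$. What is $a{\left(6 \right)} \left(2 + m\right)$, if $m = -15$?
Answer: $-39$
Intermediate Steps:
$a{\left(R \right)} = 3$ ($a{\left(R \right)} = 2 + 1 = 3$)
$a{\left(6 \right)} \left(2 + m\right) = 3 \left(2 - 15\right) = 3 \left(-13\right) = -39$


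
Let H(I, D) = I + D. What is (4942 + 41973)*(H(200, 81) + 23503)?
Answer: 1115826360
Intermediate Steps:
H(I, D) = D + I
(4942 + 41973)*(H(200, 81) + 23503) = (4942 + 41973)*((81 + 200) + 23503) = 46915*(281 + 23503) = 46915*23784 = 1115826360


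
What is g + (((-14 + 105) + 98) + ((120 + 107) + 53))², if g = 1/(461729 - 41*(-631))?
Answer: 107252983601/487600 ≈ 2.1996e+5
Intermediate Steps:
g = 1/487600 (g = 1/(461729 + 25871) = 1/487600 ≈ 2.0509e-6)
g + (((-14 + 105) + 98) + ((120 + 107) + 53))² = 1/487600 + (((-14 + 105) + 98) + ((120 + 107) + 53))² = 1/487600 + ((91 + 98) + (227 + 53))² = 1/487600 + (189 + 280)² = 1/487600 + 469² = 1/487600 + 219961 = 107252983601/487600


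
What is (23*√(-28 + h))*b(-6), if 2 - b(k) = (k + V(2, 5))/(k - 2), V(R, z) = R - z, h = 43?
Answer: 161*√15/8 ≈ 77.944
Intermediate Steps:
b(k) = 2 - (-3 + k)/(-2 + k) (b(k) = 2 - (k + (2 - 1*5))/(k - 2) = 2 - (k + (2 - 5))/(-2 + k) = 2 - (k - 3)/(-2 + k) = 2 - (-3 + k)/(-2 + k))
(23*√(-28 + h))*b(-6) = (23*√(-28 + 43))*((-1 - 6)/(-2 - 6)) = (23*√15)*(-7/(-8)) = (23*√15)*(-⅛*(-7)) = (23*√15)*(7/8) = 161*√15/8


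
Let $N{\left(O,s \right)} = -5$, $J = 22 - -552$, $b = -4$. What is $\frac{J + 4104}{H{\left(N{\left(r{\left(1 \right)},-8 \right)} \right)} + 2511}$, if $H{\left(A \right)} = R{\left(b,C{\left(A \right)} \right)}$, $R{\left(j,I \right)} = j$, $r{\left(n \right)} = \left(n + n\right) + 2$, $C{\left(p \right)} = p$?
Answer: $\frac{4678}{2507} \approx 1.866$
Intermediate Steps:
$r{\left(n \right)} = 2 + 2 n$ ($r{\left(n \right)} = 2 n + 2 = 2 + 2 n$)
$J = 574$ ($J = 22 + 552 = 574$)
$H{\left(A \right)} = -4$
$\frac{J + 4104}{H{\left(N{\left(r{\left(1 \right)},-8 \right)} \right)} + 2511} = \frac{574 + 4104}{-4 + 2511} = \frac{4678}{2507}$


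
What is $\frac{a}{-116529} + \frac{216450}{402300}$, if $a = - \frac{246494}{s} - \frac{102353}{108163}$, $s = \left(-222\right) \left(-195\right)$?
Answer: $\frac{1182329229363949}{2197277325152910} \approx 0.53809$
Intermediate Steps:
$s = 43290$
$a = - \frac{420167458}{63275355}$ ($a = - \frac{246494}{43290} - \frac{102353}{108163} = \left(-246494\right) \frac{1}{43290} - \frac{102353}{108163} = - \frac{3331}{585} - \frac{102353}{108163} = - \frac{420167458}{63275355} \approx -6.6403$)
$\frac{a}{-116529} + \frac{216450}{402300} = - \frac{420167458}{63275355 \left(-116529\right)} + \frac{216450}{402300} = \left(- \frac{420167458}{63275355}\right) \left(- \frac{1}{116529}\right) + 216450 \cdot \frac{1}{402300} = \frac{420167458}{7373413842795} + \frac{481}{894} = \frac{1182329229363949}{2197277325152910}$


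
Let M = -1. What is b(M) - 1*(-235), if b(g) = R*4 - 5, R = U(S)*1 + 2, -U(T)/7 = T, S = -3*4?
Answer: 574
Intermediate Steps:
S = -12
U(T) = -7*T
R = 86 (R = -7*(-12)*1 + 2 = 84*1 + 2 = 84 + 2 = 86)
b(g) = 339 (b(g) = 86*4 - 5 = 344 - 5 = 339)
b(M) - 1*(-235) = 339 - 1*(-235) = 339 + 235 = 574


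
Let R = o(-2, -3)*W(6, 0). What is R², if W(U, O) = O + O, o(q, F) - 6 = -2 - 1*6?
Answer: 0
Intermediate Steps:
o(q, F) = -2 (o(q, F) = 6 + (-2 - 1*6) = 6 + (-2 - 6) = 6 - 8 = -2)
W(U, O) = 2*O
R = 0 (R = -4*0 = -2*0 = 0)
R² = 0² = 0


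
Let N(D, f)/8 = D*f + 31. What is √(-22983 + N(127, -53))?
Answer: I*√76583 ≈ 276.74*I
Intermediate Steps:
N(D, f) = 248 + 8*D*f (N(D, f) = 8*(D*f + 31) = 8*(31 + D*f) = 248 + 8*D*f)
√(-22983 + N(127, -53)) = √(-22983 + (248 + 8*127*(-53))) = √(-22983 + (248 - 53848)) = √(-22983 - 53600) = √(-76583) = I*√76583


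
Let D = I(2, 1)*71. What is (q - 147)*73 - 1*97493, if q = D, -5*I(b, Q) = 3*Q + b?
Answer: -113407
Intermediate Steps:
I(b, Q) = -3*Q/5 - b/5 (I(b, Q) = -(3*Q + b)/5 = -(b + 3*Q)/5 = -3*Q/5 - b/5)
D = -71 (D = (-⅗*1 - ⅕*2)*71 = (-⅗ - ⅖)*71 = -1*71 = -71)
q = -71
(q - 147)*73 - 1*97493 = (-71 - 147)*73 - 1*97493 = -218*73 - 97493 = -15914 - 97493 = -113407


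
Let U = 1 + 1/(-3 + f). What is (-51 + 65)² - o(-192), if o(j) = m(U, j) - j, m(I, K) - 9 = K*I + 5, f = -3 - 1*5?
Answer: 1810/11 ≈ 164.55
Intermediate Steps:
f = -8 (f = -3 - 5 = -8)
U = 10/11 (U = 1 + 1/(-3 - 8) = 1 + 1/(-11) = 1 - 1/11 = 10/11 ≈ 0.90909)
m(I, K) = 14 + I*K (m(I, K) = 9 + (K*I + 5) = 9 + (I*K + 5) = 9 + (5 + I*K) = 14 + I*K)
o(j) = 14 - j/11 (o(j) = (14 + 10*j/11) - j = 14 - j/11)
(-51 + 65)² - o(-192) = (-51 + 65)² - (14 - 1/11*(-192)) = 14² - (14 + 192/11) = 196 - 1*346/11 = 196 - 346/11 = 1810/11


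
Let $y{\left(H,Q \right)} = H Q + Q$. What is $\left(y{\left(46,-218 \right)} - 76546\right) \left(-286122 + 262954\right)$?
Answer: $2010797056$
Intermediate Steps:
$y{\left(H,Q \right)} = Q + H Q$
$\left(y{\left(46,-218 \right)} - 76546\right) \left(-286122 + 262954\right) = \left(- 218 \left(1 + 46\right) - 76546\right) \left(-286122 + 262954\right) = \left(\left(-218\right) 47 - 76546\right) \left(-23168\right) = \left(-10246 - 76546\right) \left(-23168\right) = \left(-86792\right) \left(-23168\right) = 2010797056$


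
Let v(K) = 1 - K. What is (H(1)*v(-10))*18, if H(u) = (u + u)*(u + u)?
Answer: 792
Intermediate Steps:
H(u) = 4*u² (H(u) = (2*u)*(2*u) = 4*u²)
(H(1)*v(-10))*18 = ((4*1²)*(1 - 1*(-10)))*18 = ((4*1)*(1 + 10))*18 = (4*11)*18 = 44*18 = 792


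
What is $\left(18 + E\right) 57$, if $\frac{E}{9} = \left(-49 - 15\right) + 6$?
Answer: $-28728$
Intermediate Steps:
$E = -522$ ($E = 9 \left(\left(-49 - 15\right) + 6\right) = 9 \left(-64 + 6\right) = 9 \left(-58\right) = -522$)
$\left(18 + E\right) 57 = \left(18 - 522\right) 57 = \left(-504\right) 57 = -28728$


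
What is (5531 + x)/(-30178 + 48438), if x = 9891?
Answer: 701/830 ≈ 0.84458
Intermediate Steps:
(5531 + x)/(-30178 + 48438) = (5531 + 9891)/(-30178 + 48438) = 15422/18260 = 15422*(1/18260) = 701/830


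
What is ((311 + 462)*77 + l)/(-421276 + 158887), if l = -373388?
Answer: 313867/262389 ≈ 1.1962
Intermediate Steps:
((311 + 462)*77 + l)/(-421276 + 158887) = ((311 + 462)*77 - 373388)/(-421276 + 158887) = (773*77 - 373388)/(-262389) = (59521 - 373388)*(-1/262389) = -313867*(-1/262389) = 313867/262389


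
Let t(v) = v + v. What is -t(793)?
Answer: -1586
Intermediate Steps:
t(v) = 2*v
-t(793) = -2*793 = -1*1586 = -1586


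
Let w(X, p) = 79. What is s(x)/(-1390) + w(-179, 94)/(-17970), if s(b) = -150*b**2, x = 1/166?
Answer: -151161443/34415101740 ≈ -0.0043923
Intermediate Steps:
x = 1/166 ≈ 0.0060241
s(x)/(-1390) + w(-179, 94)/(-17970) = -150*(1/166)**2/(-1390) + 79/(-17970) = -150*1/27556*(-1/1390) + 79*(-1/17970) = -75/13778*(-1/1390) - 79/17970 = 15/3830284 - 79/17970 = -151161443/34415101740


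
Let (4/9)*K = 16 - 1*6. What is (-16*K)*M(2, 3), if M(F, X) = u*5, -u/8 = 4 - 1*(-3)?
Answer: 100800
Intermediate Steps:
u = -56 (u = -8*(4 - 1*(-3)) = -8*(4 + 3) = -8*7 = -56)
K = 45/2 (K = 9*(16 - 1*6)/4 = 9*(16 - 6)/4 = (9/4)*10 = 45/2 ≈ 22.500)
M(F, X) = -280 (M(F, X) = -56*5 = -280)
(-16*K)*M(2, 3) = -16*45/2*(-280) = -360*(-280) = 100800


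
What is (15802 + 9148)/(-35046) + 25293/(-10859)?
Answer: -578675264/190282257 ≈ -3.0411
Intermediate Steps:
(15802 + 9148)/(-35046) + 25293/(-10859) = 24950*(-1/35046) + 25293*(-1/10859) = -12475/17523 - 25293/10859 = -578675264/190282257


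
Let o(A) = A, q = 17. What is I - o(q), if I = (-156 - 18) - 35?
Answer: -226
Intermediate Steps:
I = -209 (I = -174 - 35 = -209)
I - o(q) = -209 - 1*17 = -209 - 17 = -226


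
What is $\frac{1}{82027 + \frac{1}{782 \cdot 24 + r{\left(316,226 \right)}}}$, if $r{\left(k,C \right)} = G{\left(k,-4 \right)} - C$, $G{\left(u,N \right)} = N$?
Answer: $\frac{18538}{1520616527} \approx 1.2191 \cdot 10^{-5}$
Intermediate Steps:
$r{\left(k,C \right)} = -4 - C$
$\frac{1}{82027 + \frac{1}{782 \cdot 24 + r{\left(316,226 \right)}}} = \frac{1}{82027 + \frac{1}{782 \cdot 24 - 230}} = \frac{1}{82027 + \frac{1}{18768 - 230}} = \frac{1}{82027 + \frac{1}{18538}} = \frac{1}{\frac{1520616527}{18538}} = \frac{18538}{1520616527}$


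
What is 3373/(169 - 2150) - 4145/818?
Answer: -10970359/1620458 ≈ -6.7699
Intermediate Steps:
3373/(169 - 2150) - 4145/818 = 3373/(-1981) - 4145*1/818 = 3373*(-1/1981) - 4145/818 = -3373/1981 - 4145/818 = -10970359/1620458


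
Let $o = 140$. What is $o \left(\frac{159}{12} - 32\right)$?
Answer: $-2625$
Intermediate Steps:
$o \left(\frac{159}{12} - 32\right) = 140 \left(\frac{159}{12} - 32\right) = 140 \left(159 \cdot \frac{1}{12} - 32\right) = 140 \left(\frac{53}{4} - 32\right) = 140 \left(- \frac{75}{4}\right) = -2625$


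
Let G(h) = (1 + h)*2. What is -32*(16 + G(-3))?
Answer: -384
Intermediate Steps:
G(h) = 2 + 2*h
-32*(16 + G(-3)) = -32*(16 + (2 + 2*(-3))) = -32*(16 + (2 - 6)) = -32*(16 - 4) = -32*12 = -384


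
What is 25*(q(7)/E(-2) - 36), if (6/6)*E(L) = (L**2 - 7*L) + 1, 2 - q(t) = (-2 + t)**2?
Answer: -17675/19 ≈ -930.26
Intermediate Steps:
q(t) = 2 - (-2 + t)**2
E(L) = 1 + L**2 - 7*L (E(L) = (L**2 - 7*L) + 1 = 1 + L**2 - 7*L)
25*(q(7)/E(-2) - 36) = 25*((2 - (-2 + 7)**2)/(1 + (-2)**2 - 7*(-2)) - 36) = 25*((2 - 1*5**2)/(1 + 4 + 14) - 36) = 25*((2 - 1*25)/19 - 36) = 25*((2 - 25)*(1/19) - 36) = 25*(-23*1/19 - 36) = 25*(-23/19 - 36) = 25*(-707/19) = -17675/19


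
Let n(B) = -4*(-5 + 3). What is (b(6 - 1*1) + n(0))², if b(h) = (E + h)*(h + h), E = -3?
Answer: 784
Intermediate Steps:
n(B) = 8 (n(B) = -4*(-2) = 8)
b(h) = 2*h*(-3 + h) (b(h) = (-3 + h)*(h + h) = (-3 + h)*(2*h) = 2*h*(-3 + h))
(b(6 - 1*1) + n(0))² = (2*(6 - 1*1)*(-3 + (6 - 1*1)) + 8)² = (2*(6 - 1)*(-3 + (6 - 1)) + 8)² = (2*5*(-3 + 5) + 8)² = (2*5*2 + 8)² = (20 + 8)² = 28² = 784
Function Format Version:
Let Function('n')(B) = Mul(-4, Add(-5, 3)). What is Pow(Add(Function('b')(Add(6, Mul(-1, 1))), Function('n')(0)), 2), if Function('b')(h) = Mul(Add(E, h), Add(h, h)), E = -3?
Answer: 784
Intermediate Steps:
Function('n')(B) = 8 (Function('n')(B) = Mul(-4, -2) = 8)
Function('b')(h) = Mul(2, h, Add(-3, h)) (Function('b')(h) = Mul(Add(-3, h), Add(h, h)) = Mul(Add(-3, h), Mul(2, h)) = Mul(2, h, Add(-3, h)))
Pow(Add(Function('b')(Add(6, Mul(-1, 1))), Function('n')(0)), 2) = Pow(Add(Mul(2, Add(6, Mul(-1, 1)), Add(-3, Add(6, Mul(-1, 1)))), 8), 2) = Pow(Add(Mul(2, Add(6, -1), Add(-3, Add(6, -1))), 8), 2) = Pow(Add(Mul(2, 5, Add(-3, 5)), 8), 2) = Pow(Add(Mul(2, 5, 2), 8), 2) = Pow(Add(20, 8), 2) = Pow(28, 2) = 784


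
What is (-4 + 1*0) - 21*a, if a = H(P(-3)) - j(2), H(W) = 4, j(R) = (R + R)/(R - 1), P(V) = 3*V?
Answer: -4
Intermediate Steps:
j(R) = 2*R/(-1 + R) (j(R) = (2*R)/(-1 + R) = 2*R/(-1 + R))
a = 0 (a = 4 - 2*2/(-1 + 2) = 4 - 2*2/1 = 4 - 2*2 = 4 - 1*4 = 4 - 4 = 0)
(-4 + 1*0) - 21*a = (-4 + 1*0) - 21*0 = (-4 + 0) + 0 = -4 + 0 = -4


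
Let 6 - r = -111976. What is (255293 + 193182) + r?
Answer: 560457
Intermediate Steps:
r = 111982 (r = 6 - 1*(-111976) = 6 + 111976 = 111982)
(255293 + 193182) + r = (255293 + 193182) + 111982 = 448475 + 111982 = 560457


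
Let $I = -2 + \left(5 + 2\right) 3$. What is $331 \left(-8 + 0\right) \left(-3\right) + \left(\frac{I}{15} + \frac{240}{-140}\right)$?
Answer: $\frac{834073}{105} \approx 7943.6$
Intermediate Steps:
$I = 19$ ($I = -2 + 7 \cdot 3 = -2 + 21 = 19$)
$331 \left(-8 + 0\right) \left(-3\right) + \left(\frac{I}{15} + \frac{240}{-140}\right) = 331 \left(-8 + 0\right) \left(-3\right) + \left(\frac{19}{15} + \frac{240}{-140}\right) = 331 \left(\left(-8\right) \left(-3\right)\right) + \left(19 \cdot \frac{1}{15} + 240 \left(- \frac{1}{140}\right)\right) = 331 \cdot 24 + \left(\frac{19}{15} - \frac{12}{7}\right) = 7944 - \frac{47}{105} = \frac{834073}{105}$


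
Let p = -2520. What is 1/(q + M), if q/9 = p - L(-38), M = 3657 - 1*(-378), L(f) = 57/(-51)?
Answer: -17/316794 ≈ -5.3663e-5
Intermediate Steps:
L(f) = -19/17 (L(f) = 57*(-1/51) = -19/17)
M = 4035 (M = 3657 + 378 = 4035)
q = -385389/17 (q = 9*(-2520 - 1*(-19/17)) = 9*(-2520 + 19/17) = 9*(-42821/17) = -385389/17 ≈ -22670.)
1/(q + M) = 1/(-385389/17 + 4035) = 1/(-316794/17) = -17/316794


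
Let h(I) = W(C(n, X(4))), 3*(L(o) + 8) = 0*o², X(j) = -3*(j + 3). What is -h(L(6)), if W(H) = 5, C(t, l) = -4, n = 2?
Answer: -5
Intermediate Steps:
X(j) = -9 - 3*j (X(j) = -3*(3 + j) = -9 - 3*j)
L(o) = -8 (L(o) = -8 + (0*o²)/3 = -8 + (⅓)*0 = -8 + 0 = -8)
h(I) = 5
-h(L(6)) = -1*5 = -5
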